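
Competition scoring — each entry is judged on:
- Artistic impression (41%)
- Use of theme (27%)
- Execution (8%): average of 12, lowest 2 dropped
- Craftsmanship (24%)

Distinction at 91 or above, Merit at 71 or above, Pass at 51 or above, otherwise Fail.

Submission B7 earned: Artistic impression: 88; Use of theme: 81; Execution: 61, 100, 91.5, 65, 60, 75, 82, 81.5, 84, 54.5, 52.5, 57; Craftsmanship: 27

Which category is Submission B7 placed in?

Execution: drop 52.5, 54.5 → average of remaining 10 = 757/10 = 75.7
Weighted total:
  Artistic impression 88 × 0.41 = 36.08
  Use of theme 81 × 0.27 = 21.87
  Execution 75.7 × 0.08 = 6.056
  Craftsmanship 27 × 0.24 = 6.48
Sum = 70.486
70.486 is ≥ 51 and < 71 → Pass

Pass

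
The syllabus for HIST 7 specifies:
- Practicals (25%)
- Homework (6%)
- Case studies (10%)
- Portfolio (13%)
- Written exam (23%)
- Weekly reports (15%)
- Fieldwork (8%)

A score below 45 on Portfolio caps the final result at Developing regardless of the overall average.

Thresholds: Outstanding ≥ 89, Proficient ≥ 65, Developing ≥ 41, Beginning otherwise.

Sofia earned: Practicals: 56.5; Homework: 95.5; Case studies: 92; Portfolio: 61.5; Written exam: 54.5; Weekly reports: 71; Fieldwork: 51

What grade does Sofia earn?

Developing

Portfolio score 61.5 ≥ 45: minimum met.
Weighted total:
  Practicals 56.5 × 0.25 = 14.125
  Homework 95.5 × 0.06 = 5.73
  Case studies 92 × 0.1 = 9.2
  Portfolio 61.5 × 0.13 = 7.995
  Written exam 54.5 × 0.23 = 12.535
  Weekly reports 71 × 0.15 = 10.65
  Fieldwork 51 × 0.08 = 4.08
Sum = 64.315
64.315 is ≥ 41 and < 65 → Developing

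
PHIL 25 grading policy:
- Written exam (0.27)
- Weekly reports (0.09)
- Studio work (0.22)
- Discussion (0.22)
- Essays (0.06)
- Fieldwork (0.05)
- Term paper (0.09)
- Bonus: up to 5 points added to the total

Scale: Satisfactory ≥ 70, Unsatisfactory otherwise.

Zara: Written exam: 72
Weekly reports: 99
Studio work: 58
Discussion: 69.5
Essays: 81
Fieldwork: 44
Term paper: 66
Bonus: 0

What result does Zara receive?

Unsatisfactory

Weighted total:
  Written exam 72 × 0.27 = 19.44
  Weekly reports 99 × 0.09 = 8.91
  Studio work 58 × 0.22 = 12.76
  Discussion 69.5 × 0.22 = 15.29
  Essays 81 × 0.06 = 4.86
  Fieldwork 44 × 0.05 = 2.2
  Term paper 66 × 0.09 = 5.94
Sum = 69.4
Bonus: 69.4 + 0 = 69.4
69.4 < 70 → Unsatisfactory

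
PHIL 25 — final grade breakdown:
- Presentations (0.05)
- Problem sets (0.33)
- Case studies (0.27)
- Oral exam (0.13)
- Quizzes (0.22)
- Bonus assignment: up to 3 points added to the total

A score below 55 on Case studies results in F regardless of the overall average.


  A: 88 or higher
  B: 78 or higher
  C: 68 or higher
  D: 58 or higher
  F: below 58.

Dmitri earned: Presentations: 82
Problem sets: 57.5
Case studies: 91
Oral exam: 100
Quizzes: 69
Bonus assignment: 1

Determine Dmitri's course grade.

Case studies score 91 ≥ 55: minimum met.
Weighted total:
  Presentations 82 × 0.05 = 4.1
  Problem sets 57.5 × 0.33 = 18.975
  Case studies 91 × 0.27 = 24.57
  Oral exam 100 × 0.13 = 13
  Quizzes 69 × 0.22 = 15.18
Sum = 75.825
Bonus assignment: 75.825 + 1 = 76.825
76.825 is ≥ 68 and < 78 → C

C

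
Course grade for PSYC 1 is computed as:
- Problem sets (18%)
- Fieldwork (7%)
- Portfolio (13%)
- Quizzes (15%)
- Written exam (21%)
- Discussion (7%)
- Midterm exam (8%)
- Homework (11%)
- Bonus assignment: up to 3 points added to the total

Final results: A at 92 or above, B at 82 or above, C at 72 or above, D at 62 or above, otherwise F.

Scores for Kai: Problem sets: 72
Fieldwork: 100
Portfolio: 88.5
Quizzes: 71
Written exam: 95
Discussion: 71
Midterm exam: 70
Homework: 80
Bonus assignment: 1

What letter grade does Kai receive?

B

Weighted total:
  Problem sets 72 × 0.18 = 12.96
  Fieldwork 100 × 0.07 = 7
  Portfolio 88.5 × 0.13 = 11.505
  Quizzes 71 × 0.15 = 10.65
  Written exam 95 × 0.21 = 19.95
  Discussion 71 × 0.07 = 4.97
  Midterm exam 70 × 0.08 = 5.6
  Homework 80 × 0.11 = 8.8
Sum = 81.435
Bonus assignment: 81.435 + 1 = 82.435
82.435 is ≥ 82 and < 92 → B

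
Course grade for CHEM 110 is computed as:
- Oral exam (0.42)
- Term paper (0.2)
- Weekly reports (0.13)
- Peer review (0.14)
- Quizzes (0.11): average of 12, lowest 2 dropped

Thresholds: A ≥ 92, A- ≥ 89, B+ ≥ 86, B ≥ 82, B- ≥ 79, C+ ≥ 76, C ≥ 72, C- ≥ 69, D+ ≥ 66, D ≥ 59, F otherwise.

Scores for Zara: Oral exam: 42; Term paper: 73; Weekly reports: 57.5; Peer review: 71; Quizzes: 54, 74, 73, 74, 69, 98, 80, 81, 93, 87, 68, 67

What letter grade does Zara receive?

Quizzes: drop 54, 67 → average of remaining 10 = 797/10 = 79.7
Weighted total:
  Oral exam 42 × 0.42 = 17.64
  Term paper 73 × 0.2 = 14.6
  Weekly reports 57.5 × 0.13 = 7.475
  Peer review 71 × 0.14 = 9.94
  Quizzes 79.7 × 0.11 = 8.767
Sum = 58.422
58.422 < 59 → F

F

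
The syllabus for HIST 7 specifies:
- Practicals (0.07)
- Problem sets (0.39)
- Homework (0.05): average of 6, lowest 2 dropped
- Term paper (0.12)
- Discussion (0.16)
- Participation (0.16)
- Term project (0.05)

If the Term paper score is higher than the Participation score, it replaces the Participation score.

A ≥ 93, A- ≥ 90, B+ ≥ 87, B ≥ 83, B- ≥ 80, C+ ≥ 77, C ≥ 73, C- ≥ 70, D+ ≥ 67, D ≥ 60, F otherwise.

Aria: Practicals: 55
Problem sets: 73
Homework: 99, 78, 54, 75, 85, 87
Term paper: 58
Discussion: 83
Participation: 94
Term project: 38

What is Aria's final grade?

Homework: drop 54, 75 → average of remaining 4 = 349/4 = 87.25
Term paper (58) ≤ Participation (94), so Participation stays at 94.
Weighted total:
  Practicals 55 × 0.07 = 3.85
  Problem sets 73 × 0.39 = 28.47
  Homework 87.25 × 0.05 = 4.3625
  Term paper 58 × 0.12 = 6.96
  Discussion 83 × 0.16 = 13.28
  Participation 94 × 0.16 = 15.04
  Term project 38 × 0.05 = 1.9
Sum = 73.8625
73.8625 is ≥ 73 and < 77 → C

C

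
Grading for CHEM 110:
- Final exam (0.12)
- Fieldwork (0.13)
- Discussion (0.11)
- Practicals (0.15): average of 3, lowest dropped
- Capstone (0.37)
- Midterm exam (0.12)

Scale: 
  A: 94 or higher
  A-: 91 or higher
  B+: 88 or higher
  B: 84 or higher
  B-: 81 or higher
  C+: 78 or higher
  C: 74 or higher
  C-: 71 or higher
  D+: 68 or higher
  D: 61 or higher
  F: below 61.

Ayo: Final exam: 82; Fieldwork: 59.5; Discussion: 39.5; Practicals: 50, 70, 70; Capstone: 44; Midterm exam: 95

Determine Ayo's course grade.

Practicals: drop 50 → average of remaining 2 = 140/2 = 70
Weighted total:
  Final exam 82 × 0.12 = 9.84
  Fieldwork 59.5 × 0.13 = 7.735
  Discussion 39.5 × 0.11 = 4.345
  Practicals 70 × 0.15 = 10.5
  Capstone 44 × 0.37 = 16.28
  Midterm exam 95 × 0.12 = 11.4
Sum = 60.1
60.1 < 61 → F

F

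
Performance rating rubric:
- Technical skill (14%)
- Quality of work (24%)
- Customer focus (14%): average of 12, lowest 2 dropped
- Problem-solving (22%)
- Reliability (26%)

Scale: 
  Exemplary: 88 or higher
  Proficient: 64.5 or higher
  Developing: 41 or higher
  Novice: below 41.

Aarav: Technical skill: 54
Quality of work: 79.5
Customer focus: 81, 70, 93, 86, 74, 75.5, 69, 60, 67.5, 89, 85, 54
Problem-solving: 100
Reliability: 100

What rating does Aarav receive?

Customer focus: drop 54, 60 → average of remaining 10 = 790/10 = 79
Weighted total:
  Technical skill 54 × 0.14 = 7.56
  Quality of work 79.5 × 0.24 = 19.08
  Customer focus 79 × 0.14 = 11.06
  Problem-solving 100 × 0.22 = 22
  Reliability 100 × 0.26 = 26
Sum = 85.7
85.7 is ≥ 64.5 and < 88 → Proficient

Proficient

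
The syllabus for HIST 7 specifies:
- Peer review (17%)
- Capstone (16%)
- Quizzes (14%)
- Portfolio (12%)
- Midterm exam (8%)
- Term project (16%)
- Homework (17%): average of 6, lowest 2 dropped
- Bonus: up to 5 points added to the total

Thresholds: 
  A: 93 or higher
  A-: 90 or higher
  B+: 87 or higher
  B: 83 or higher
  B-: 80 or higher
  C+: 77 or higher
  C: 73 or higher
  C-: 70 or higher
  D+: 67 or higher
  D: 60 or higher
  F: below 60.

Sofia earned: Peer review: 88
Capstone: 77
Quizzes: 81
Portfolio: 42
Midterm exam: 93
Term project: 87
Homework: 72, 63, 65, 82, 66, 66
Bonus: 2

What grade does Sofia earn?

C+

Homework: drop 63, 65 → average of remaining 4 = 286/4 = 71.5
Weighted total:
  Peer review 88 × 0.17 = 14.96
  Capstone 77 × 0.16 = 12.32
  Quizzes 81 × 0.14 = 11.34
  Portfolio 42 × 0.12 = 5.04
  Midterm exam 93 × 0.08 = 7.44
  Term project 87 × 0.16 = 13.92
  Homework 71.5 × 0.17 = 12.155
Sum = 77.175
Bonus: 77.175 + 2 = 79.175
79.175 is ≥ 77 and < 80 → C+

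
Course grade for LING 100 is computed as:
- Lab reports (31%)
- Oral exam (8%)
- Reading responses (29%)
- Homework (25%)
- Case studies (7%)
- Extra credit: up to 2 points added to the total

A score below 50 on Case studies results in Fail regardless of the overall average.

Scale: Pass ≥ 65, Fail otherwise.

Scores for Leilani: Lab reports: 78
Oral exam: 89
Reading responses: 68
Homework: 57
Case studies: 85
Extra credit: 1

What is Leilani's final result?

Case studies score 85 ≥ 50: minimum met.
Weighted total:
  Lab reports 78 × 0.31 = 24.18
  Oral exam 89 × 0.08 = 7.12
  Reading responses 68 × 0.29 = 19.72
  Homework 57 × 0.25 = 14.25
  Case studies 85 × 0.07 = 5.95
Sum = 71.22
Extra credit: 71.22 + 1 = 72.22
72.22 ≥ 65 → Pass

Pass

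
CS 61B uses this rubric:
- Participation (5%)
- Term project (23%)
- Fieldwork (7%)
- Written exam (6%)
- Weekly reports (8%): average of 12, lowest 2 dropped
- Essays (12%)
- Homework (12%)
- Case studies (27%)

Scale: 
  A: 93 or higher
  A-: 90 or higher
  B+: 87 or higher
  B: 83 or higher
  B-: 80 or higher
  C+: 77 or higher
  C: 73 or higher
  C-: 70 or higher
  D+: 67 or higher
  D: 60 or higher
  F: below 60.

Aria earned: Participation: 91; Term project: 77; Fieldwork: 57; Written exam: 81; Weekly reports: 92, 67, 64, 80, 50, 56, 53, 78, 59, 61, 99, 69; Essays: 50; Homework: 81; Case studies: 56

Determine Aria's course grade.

Weekly reports: drop 50, 53 → average of remaining 10 = 725/10 = 72.5
Weighted total:
  Participation 91 × 0.05 = 4.55
  Term project 77 × 0.23 = 17.71
  Fieldwork 57 × 0.07 = 3.99
  Written exam 81 × 0.06 = 4.86
  Weekly reports 72.5 × 0.08 = 5.8
  Essays 50 × 0.12 = 6
  Homework 81 × 0.12 = 9.72
  Case studies 56 × 0.27 = 15.12
Sum = 67.75
67.75 is ≥ 67 and < 70 → D+

D+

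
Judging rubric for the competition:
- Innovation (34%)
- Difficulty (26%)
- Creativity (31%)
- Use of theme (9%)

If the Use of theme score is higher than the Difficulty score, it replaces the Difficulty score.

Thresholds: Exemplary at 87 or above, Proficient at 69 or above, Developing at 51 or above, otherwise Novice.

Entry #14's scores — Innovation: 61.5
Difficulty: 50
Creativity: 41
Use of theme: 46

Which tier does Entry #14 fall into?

Use of theme (46) ≤ Difficulty (50), so Difficulty stays at 50.
Weighted total:
  Innovation 61.5 × 0.34 = 20.91
  Difficulty 50 × 0.26 = 13
  Creativity 41 × 0.31 = 12.71
  Use of theme 46 × 0.09 = 4.14
Sum = 50.76
50.76 < 51 → Novice

Novice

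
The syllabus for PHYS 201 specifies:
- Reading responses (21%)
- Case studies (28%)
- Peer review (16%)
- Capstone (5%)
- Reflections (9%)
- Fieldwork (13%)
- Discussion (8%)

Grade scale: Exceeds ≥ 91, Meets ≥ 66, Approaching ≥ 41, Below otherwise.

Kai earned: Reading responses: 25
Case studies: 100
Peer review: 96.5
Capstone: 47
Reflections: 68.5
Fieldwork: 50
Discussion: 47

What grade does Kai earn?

Meets

Weighted total:
  Reading responses 25 × 0.21 = 5.25
  Case studies 100 × 0.28 = 28
  Peer review 96.5 × 0.16 = 15.44
  Capstone 47 × 0.05 = 2.35
  Reflections 68.5 × 0.09 = 6.165
  Fieldwork 50 × 0.13 = 6.5
  Discussion 47 × 0.08 = 3.76
Sum = 67.465
67.465 is ≥ 66 and < 91 → Meets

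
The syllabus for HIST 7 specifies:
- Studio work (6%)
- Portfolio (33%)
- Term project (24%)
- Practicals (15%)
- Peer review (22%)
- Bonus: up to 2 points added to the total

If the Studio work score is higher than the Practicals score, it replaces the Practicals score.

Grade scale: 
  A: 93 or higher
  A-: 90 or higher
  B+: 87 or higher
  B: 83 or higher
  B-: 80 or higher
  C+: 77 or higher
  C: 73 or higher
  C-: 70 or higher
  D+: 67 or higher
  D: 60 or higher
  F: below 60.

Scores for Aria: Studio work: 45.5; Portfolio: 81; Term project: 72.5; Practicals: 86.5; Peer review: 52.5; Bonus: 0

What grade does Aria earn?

Studio work (45.5) ≤ Practicals (86.5), so Practicals stays at 86.5.
Weighted total:
  Studio work 45.5 × 0.06 = 2.73
  Portfolio 81 × 0.33 = 26.73
  Term project 72.5 × 0.24 = 17.4
  Practicals 86.5 × 0.15 = 12.975
  Peer review 52.5 × 0.22 = 11.55
Sum = 71.385
Bonus: 71.385 + 0 = 71.385
71.385 is ≥ 70 and < 73 → C-

C-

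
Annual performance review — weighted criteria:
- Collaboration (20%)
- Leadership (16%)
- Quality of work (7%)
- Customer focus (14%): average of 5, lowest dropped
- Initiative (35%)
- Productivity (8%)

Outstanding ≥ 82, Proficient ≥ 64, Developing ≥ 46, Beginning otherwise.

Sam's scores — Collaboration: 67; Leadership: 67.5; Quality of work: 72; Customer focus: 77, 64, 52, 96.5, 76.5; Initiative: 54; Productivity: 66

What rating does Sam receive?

Proficient

Customer focus: drop 52 → average of remaining 4 = 314/4 = 78.5
Weighted total:
  Collaboration 67 × 0.2 = 13.4
  Leadership 67.5 × 0.16 = 10.8
  Quality of work 72 × 0.07 = 5.04
  Customer focus 78.5 × 0.14 = 10.99
  Initiative 54 × 0.35 = 18.9
  Productivity 66 × 0.08 = 5.28
Sum = 64.41
64.41 is ≥ 64 and < 82 → Proficient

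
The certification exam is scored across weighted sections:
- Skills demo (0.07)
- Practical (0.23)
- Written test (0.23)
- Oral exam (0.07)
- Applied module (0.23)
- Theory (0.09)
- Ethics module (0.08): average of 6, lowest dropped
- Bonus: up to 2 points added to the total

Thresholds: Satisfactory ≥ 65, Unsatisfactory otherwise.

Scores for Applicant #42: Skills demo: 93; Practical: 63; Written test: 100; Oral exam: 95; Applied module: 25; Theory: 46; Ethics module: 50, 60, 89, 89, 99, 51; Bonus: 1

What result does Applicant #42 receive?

Ethics module: drop 50 → average of remaining 5 = 388/5 = 77.6
Weighted total:
  Skills demo 93 × 0.07 = 6.51
  Practical 63 × 0.23 = 14.49
  Written test 100 × 0.23 = 23
  Oral exam 95 × 0.07 = 6.65
  Applied module 25 × 0.23 = 5.75
  Theory 46 × 0.09 = 4.14
  Ethics module 77.6 × 0.08 = 6.208
Sum = 66.748
Bonus: 66.748 + 1 = 67.748
67.748 ≥ 65 → Satisfactory

Satisfactory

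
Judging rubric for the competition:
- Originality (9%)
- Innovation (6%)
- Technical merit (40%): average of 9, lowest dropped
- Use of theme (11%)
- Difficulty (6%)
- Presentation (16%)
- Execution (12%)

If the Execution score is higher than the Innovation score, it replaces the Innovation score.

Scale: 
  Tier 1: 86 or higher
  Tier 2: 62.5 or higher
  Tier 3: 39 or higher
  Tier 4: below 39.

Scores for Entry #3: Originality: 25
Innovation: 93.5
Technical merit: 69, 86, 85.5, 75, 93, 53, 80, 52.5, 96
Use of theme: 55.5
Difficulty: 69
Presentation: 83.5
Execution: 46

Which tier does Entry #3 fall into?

Technical merit: drop 52.5 → average of remaining 8 = 637.5/8 = 79.6875
Execution (46) ≤ Innovation (93.5), so Innovation stays at 93.5.
Weighted total:
  Originality 25 × 0.09 = 2.25
  Innovation 93.5 × 0.06 = 5.61
  Technical merit 79.6875 × 0.4 = 31.875
  Use of theme 55.5 × 0.11 = 6.105
  Difficulty 69 × 0.06 = 4.14
  Presentation 83.5 × 0.16 = 13.36
  Execution 46 × 0.12 = 5.52
Sum = 68.86
68.86 is ≥ 62.5 and < 86 → Tier 2

Tier 2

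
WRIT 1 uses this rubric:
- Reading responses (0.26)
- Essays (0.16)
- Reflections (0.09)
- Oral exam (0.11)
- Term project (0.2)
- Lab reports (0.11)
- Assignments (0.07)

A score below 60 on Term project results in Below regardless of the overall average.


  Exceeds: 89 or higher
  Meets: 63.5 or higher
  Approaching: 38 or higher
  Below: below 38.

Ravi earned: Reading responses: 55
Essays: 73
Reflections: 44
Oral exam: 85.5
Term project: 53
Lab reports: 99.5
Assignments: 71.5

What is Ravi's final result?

Below

Term project score 53 < 60: minimum not met.
Weighted total:
  Reading responses 55 × 0.26 = 14.3
  Essays 73 × 0.16 = 11.68
  Reflections 44 × 0.09 = 3.96
  Oral exam 85.5 × 0.11 = 9.405
  Term project 53 × 0.2 = 10.6
  Lab reports 99.5 × 0.11 = 10.945
  Assignments 71.5 × 0.07 = 5.005
Sum = 65.895
Because the Term project minimum was not met, the result is Below.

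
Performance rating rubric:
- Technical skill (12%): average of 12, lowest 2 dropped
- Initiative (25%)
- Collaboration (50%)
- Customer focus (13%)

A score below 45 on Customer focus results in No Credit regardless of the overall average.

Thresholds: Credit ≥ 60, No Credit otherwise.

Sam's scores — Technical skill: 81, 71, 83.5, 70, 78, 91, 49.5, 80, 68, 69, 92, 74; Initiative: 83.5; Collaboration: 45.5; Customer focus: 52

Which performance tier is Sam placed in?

Technical skill: drop 49.5, 68 → average of remaining 10 = 789.5/10 = 78.95
Customer focus score 52 ≥ 45: minimum met.
Weighted total:
  Technical skill 78.95 × 0.12 = 9.474
  Initiative 83.5 × 0.25 = 20.875
  Collaboration 45.5 × 0.5 = 22.75
  Customer focus 52 × 0.13 = 6.76
Sum = 59.859
59.859 < 60 → No Credit

No Credit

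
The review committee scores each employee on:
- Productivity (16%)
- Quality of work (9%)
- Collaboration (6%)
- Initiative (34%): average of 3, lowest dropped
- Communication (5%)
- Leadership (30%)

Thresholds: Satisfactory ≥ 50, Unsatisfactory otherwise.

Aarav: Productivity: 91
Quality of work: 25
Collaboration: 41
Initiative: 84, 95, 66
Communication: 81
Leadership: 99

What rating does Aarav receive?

Satisfactory

Initiative: drop 66 → average of remaining 2 = 179/2 = 89.5
Weighted total:
  Productivity 91 × 0.16 = 14.56
  Quality of work 25 × 0.09 = 2.25
  Collaboration 41 × 0.06 = 2.46
  Initiative 89.5 × 0.34 = 30.43
  Communication 81 × 0.05 = 4.05
  Leadership 99 × 0.3 = 29.7
Sum = 83.45
83.45 ≥ 50 → Satisfactory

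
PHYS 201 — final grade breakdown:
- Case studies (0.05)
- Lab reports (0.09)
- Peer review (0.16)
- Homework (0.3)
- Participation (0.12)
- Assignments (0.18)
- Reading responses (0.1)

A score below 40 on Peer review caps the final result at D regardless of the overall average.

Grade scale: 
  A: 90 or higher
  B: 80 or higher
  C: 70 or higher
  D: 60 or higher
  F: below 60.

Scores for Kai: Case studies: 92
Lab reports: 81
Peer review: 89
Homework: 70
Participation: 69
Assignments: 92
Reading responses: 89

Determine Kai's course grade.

B

Peer review score 89 ≥ 40: minimum met.
Weighted total:
  Case studies 92 × 0.05 = 4.6
  Lab reports 81 × 0.09 = 7.29
  Peer review 89 × 0.16 = 14.24
  Homework 70 × 0.3 = 21
  Participation 69 × 0.12 = 8.28
  Assignments 92 × 0.18 = 16.56
  Reading responses 89 × 0.1 = 8.9
Sum = 80.87
80.87 is ≥ 80 and < 90 → B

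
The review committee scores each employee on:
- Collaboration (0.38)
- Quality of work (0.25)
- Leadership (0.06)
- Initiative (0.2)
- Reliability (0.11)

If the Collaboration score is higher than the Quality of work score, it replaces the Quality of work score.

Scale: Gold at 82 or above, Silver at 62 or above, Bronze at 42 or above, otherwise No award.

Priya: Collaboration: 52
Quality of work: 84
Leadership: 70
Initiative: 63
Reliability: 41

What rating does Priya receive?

Collaboration (52) ≤ Quality of work (84), so Quality of work stays at 84.
Weighted total:
  Collaboration 52 × 0.38 = 19.76
  Quality of work 84 × 0.25 = 21
  Leadership 70 × 0.06 = 4.2
  Initiative 63 × 0.2 = 12.6
  Reliability 41 × 0.11 = 4.51
Sum = 62.07
62.07 is ≥ 62 and < 82 → Silver

Silver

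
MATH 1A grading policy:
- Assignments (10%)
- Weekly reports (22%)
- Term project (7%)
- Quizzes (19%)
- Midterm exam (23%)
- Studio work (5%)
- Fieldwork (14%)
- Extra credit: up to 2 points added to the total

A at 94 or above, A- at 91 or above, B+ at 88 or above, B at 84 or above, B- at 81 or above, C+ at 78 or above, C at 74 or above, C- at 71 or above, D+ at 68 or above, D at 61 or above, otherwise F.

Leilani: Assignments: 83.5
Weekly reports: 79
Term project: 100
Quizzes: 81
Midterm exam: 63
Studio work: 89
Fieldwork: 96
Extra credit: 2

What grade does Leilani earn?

B-

Weighted total:
  Assignments 83.5 × 0.1 = 8.35
  Weekly reports 79 × 0.22 = 17.38
  Term project 100 × 0.07 = 7
  Quizzes 81 × 0.19 = 15.39
  Midterm exam 63 × 0.23 = 14.49
  Studio work 89 × 0.05 = 4.45
  Fieldwork 96 × 0.14 = 13.44
Sum = 80.5
Extra credit: 80.5 + 2 = 82.5
82.5 is ≥ 81 and < 84 → B-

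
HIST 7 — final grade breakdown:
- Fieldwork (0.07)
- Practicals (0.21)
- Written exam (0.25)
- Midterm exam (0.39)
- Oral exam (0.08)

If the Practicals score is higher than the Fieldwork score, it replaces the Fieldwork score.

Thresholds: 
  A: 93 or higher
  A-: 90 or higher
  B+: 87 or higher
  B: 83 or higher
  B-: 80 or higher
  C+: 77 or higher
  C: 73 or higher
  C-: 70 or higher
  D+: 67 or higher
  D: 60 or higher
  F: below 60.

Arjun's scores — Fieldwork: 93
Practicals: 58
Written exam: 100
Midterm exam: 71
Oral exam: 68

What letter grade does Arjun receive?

Practicals (58) ≤ Fieldwork (93), so Fieldwork stays at 93.
Weighted total:
  Fieldwork 93 × 0.07 = 6.51
  Practicals 58 × 0.21 = 12.18
  Written exam 100 × 0.25 = 25
  Midterm exam 71 × 0.39 = 27.69
  Oral exam 68 × 0.08 = 5.44
Sum = 76.82
76.82 is ≥ 73 and < 77 → C

C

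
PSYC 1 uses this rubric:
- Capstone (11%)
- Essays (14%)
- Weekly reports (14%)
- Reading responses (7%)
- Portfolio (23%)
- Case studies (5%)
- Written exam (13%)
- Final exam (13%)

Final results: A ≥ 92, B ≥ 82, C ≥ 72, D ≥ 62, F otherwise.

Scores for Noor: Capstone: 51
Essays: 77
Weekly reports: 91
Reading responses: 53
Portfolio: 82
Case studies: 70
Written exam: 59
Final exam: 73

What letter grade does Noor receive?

Weighted total:
  Capstone 51 × 0.11 = 5.61
  Essays 77 × 0.14 = 10.78
  Weekly reports 91 × 0.14 = 12.74
  Reading responses 53 × 0.07 = 3.71
  Portfolio 82 × 0.23 = 18.86
  Case studies 70 × 0.05 = 3.5
  Written exam 59 × 0.13 = 7.67
  Final exam 73 × 0.13 = 9.49
Sum = 72.36
72.36 is ≥ 72 and < 82 → C

C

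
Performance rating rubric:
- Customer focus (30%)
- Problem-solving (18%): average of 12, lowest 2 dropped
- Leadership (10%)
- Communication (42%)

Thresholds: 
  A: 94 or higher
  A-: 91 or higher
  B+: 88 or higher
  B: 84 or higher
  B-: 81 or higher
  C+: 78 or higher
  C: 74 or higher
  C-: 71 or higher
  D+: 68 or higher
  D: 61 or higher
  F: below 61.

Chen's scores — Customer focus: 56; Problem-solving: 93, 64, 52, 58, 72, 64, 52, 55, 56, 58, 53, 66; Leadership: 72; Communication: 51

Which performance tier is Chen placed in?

Problem-solving: drop 52, 52 → average of remaining 10 = 639/10 = 63.9
Weighted total:
  Customer focus 56 × 0.3 = 16.8
  Problem-solving 63.9 × 0.18 = 11.502
  Leadership 72 × 0.1 = 7.2
  Communication 51 × 0.42 = 21.42
Sum = 56.922
56.922 < 61 → F

F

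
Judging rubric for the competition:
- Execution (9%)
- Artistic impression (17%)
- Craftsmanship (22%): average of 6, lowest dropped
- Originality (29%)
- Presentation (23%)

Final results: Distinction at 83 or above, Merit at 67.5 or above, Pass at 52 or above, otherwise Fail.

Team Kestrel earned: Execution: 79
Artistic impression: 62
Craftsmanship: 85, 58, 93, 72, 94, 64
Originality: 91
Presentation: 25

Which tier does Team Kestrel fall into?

Craftsmanship: drop 58 → average of remaining 5 = 408/5 = 81.6
Weighted total:
  Execution 79 × 0.09 = 7.11
  Artistic impression 62 × 0.17 = 10.54
  Craftsmanship 81.6 × 0.22 = 17.952
  Originality 91 × 0.29 = 26.39
  Presentation 25 × 0.23 = 5.75
Sum = 67.742
67.742 is ≥ 67.5 and < 83 → Merit

Merit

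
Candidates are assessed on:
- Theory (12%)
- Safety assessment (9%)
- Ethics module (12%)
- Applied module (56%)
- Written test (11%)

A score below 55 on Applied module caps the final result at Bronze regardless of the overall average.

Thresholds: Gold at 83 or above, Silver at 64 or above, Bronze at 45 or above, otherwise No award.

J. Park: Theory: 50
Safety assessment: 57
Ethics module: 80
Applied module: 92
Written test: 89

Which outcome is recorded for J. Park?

Applied module score 92 ≥ 55: minimum met.
Weighted total:
  Theory 50 × 0.12 = 6
  Safety assessment 57 × 0.09 = 5.13
  Ethics module 80 × 0.12 = 9.6
  Applied module 92 × 0.56 = 51.52
  Written test 89 × 0.11 = 9.79
Sum = 82.04
82.04 is ≥ 64 and < 83 → Silver

Silver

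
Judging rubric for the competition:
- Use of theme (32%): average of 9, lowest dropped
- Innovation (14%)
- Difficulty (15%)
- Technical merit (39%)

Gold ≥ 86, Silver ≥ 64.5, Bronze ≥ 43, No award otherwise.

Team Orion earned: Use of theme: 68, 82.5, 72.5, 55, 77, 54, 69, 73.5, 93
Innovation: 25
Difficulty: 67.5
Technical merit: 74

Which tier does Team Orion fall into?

Silver

Use of theme: drop 54 → average of remaining 8 = 590.5/8 = 73.8125
Weighted total:
  Use of theme 73.8125 × 0.32 = 23.62
  Innovation 25 × 0.14 = 3.5
  Difficulty 67.5 × 0.15 = 10.125
  Technical merit 74 × 0.39 = 28.86
Sum = 66.105
66.105 is ≥ 64.5 and < 86 → Silver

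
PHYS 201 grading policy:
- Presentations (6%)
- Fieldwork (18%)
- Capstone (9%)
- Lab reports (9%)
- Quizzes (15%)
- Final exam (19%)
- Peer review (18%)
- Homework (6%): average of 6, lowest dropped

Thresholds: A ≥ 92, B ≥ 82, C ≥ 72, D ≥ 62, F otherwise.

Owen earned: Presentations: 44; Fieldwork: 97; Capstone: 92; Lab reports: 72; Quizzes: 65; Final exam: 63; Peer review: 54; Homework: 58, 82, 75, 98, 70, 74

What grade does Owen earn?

D

Homework: drop 58 → average of remaining 5 = 399/5 = 79.8
Weighted total:
  Presentations 44 × 0.06 = 2.64
  Fieldwork 97 × 0.18 = 17.46
  Capstone 92 × 0.09 = 8.28
  Lab reports 72 × 0.09 = 6.48
  Quizzes 65 × 0.15 = 9.75
  Final exam 63 × 0.19 = 11.97
  Peer review 54 × 0.18 = 9.72
  Homework 79.8 × 0.06 = 4.788
Sum = 71.088
71.088 is ≥ 62 and < 72 → D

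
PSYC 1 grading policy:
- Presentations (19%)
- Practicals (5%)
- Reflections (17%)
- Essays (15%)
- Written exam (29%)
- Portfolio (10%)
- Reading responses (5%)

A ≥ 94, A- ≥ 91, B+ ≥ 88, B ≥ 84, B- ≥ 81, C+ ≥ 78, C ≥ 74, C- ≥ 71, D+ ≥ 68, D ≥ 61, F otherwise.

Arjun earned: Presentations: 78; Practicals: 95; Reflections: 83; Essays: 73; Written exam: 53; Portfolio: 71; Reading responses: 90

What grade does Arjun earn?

Weighted total:
  Presentations 78 × 0.19 = 14.82
  Practicals 95 × 0.05 = 4.75
  Reflections 83 × 0.17 = 14.11
  Essays 73 × 0.15 = 10.95
  Written exam 53 × 0.29 = 15.37
  Portfolio 71 × 0.1 = 7.1
  Reading responses 90 × 0.05 = 4.5
Sum = 71.6
71.6 is ≥ 71 and < 74 → C-

C-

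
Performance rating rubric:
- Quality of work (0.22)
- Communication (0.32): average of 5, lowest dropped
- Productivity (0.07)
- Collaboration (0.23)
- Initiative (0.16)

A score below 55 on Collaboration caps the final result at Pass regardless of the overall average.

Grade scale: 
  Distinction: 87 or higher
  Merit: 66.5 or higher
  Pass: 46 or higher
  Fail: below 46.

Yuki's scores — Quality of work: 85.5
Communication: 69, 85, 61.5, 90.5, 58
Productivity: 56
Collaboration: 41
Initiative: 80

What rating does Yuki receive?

Pass

Communication: drop 58 → average of remaining 4 = 306/4 = 76.5
Collaboration score 41 < 55: minimum not met.
Weighted total:
  Quality of work 85.5 × 0.22 = 18.81
  Communication 76.5 × 0.32 = 24.48
  Productivity 56 × 0.07 = 3.92
  Collaboration 41 × 0.23 = 9.43
  Initiative 80 × 0.16 = 12.8
Sum = 69.44
69.44 would be Merit; cap at Pass applies → Pass.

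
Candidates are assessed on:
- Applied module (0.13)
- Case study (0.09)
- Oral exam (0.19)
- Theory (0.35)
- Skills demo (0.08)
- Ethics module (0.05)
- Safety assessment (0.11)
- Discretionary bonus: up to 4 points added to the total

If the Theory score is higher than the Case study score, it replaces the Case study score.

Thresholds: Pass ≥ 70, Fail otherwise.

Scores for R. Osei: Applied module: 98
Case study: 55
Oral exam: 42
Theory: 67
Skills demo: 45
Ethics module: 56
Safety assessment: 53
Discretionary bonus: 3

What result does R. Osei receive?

Theory (67) > Case study (55), so Case study counts as 67.
Weighted total:
  Applied module 98 × 0.13 = 12.74
  Case study 67 × 0.09 = 6.03
  Oral exam 42 × 0.19 = 7.98
  Theory 67 × 0.35 = 23.45
  Skills demo 45 × 0.08 = 3.6
  Ethics module 56 × 0.05 = 2.8
  Safety assessment 53 × 0.11 = 5.83
Sum = 62.43
Discretionary bonus: 62.43 + 3 = 65.43
65.43 < 70 → Fail

Fail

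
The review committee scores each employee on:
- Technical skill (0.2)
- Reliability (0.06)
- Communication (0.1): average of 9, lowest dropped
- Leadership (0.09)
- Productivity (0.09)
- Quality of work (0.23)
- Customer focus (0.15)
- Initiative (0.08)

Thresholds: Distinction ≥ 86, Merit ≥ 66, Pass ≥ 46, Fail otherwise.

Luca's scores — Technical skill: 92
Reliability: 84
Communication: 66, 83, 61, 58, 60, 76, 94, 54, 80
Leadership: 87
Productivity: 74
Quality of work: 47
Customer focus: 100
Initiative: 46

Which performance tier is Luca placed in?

Communication: drop 54 → average of remaining 8 = 578/8 = 72.25
Weighted total:
  Technical skill 92 × 0.2 = 18.4
  Reliability 84 × 0.06 = 5.04
  Communication 72.25 × 0.1 = 7.225
  Leadership 87 × 0.09 = 7.83
  Productivity 74 × 0.09 = 6.66
  Quality of work 47 × 0.23 = 10.81
  Customer focus 100 × 0.15 = 15
  Initiative 46 × 0.08 = 3.68
Sum = 74.645
74.645 is ≥ 66 and < 86 → Merit

Merit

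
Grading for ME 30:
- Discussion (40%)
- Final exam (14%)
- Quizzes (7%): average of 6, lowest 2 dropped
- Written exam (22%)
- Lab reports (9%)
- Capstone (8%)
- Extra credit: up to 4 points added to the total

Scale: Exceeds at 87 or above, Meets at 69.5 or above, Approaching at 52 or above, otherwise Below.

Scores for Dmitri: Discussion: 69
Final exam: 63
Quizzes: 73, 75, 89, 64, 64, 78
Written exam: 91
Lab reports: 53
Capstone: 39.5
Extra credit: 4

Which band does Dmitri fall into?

Meets

Quizzes: drop 64, 64 → average of remaining 4 = 315/4 = 78.75
Weighted total:
  Discussion 69 × 0.4 = 27.6
  Final exam 63 × 0.14 = 8.82
  Quizzes 78.75 × 0.07 = 5.5125
  Written exam 91 × 0.22 = 20.02
  Lab reports 53 × 0.09 = 4.77
  Capstone 39.5 × 0.08 = 3.16
Sum = 69.8825
Extra credit: 69.8825 + 4 = 73.8825
73.8825 is ≥ 69.5 and < 87 → Meets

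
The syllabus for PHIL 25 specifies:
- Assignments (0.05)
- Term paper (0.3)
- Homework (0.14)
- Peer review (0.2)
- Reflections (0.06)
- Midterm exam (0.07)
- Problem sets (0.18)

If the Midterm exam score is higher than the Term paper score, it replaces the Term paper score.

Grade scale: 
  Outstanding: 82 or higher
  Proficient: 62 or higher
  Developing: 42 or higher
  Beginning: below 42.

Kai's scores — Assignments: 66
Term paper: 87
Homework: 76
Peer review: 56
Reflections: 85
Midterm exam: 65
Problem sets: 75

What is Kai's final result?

Proficient

Midterm exam (65) ≤ Term paper (87), so Term paper stays at 87.
Weighted total:
  Assignments 66 × 0.05 = 3.3
  Term paper 87 × 0.3 = 26.1
  Homework 76 × 0.14 = 10.64
  Peer review 56 × 0.2 = 11.2
  Reflections 85 × 0.06 = 5.1
  Midterm exam 65 × 0.07 = 4.55
  Problem sets 75 × 0.18 = 13.5
Sum = 74.39
74.39 is ≥ 62 and < 82 → Proficient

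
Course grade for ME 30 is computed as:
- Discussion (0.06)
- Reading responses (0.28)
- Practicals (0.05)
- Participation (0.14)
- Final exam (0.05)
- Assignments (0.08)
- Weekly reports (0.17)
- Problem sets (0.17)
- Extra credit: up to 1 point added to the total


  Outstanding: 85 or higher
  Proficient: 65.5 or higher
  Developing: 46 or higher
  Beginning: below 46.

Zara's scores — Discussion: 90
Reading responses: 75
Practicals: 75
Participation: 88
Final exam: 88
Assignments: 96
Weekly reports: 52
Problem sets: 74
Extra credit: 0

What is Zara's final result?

Proficient

Weighted total:
  Discussion 90 × 0.06 = 5.4
  Reading responses 75 × 0.28 = 21
  Practicals 75 × 0.05 = 3.75
  Participation 88 × 0.14 = 12.32
  Final exam 88 × 0.05 = 4.4
  Assignments 96 × 0.08 = 7.68
  Weekly reports 52 × 0.17 = 8.84
  Problem sets 74 × 0.17 = 12.58
Sum = 75.97
Extra credit: 75.97 + 0 = 75.97
75.97 is ≥ 65.5 and < 85 → Proficient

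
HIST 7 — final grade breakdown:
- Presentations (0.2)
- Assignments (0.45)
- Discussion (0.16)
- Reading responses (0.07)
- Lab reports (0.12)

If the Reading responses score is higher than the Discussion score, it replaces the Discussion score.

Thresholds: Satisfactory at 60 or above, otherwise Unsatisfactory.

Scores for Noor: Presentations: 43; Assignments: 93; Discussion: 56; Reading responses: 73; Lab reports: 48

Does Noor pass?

Satisfactory

Reading responses (73) > Discussion (56), so Discussion counts as 73.
Weighted total:
  Presentations 43 × 0.2 = 8.6
  Assignments 93 × 0.45 = 41.85
  Discussion 73 × 0.16 = 11.68
  Reading responses 73 × 0.07 = 5.11
  Lab reports 48 × 0.12 = 5.76
Sum = 73
73 ≥ 60 → Satisfactory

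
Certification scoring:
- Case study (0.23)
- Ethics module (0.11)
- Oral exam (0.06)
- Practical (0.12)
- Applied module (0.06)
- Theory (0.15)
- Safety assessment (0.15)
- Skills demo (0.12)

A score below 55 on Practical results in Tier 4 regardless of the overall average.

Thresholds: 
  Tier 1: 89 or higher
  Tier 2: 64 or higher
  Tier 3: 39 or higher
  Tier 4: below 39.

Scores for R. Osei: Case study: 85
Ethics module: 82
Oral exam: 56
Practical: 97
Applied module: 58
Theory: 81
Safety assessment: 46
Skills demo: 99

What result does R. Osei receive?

Tier 2

Practical score 97 ≥ 55: minimum met.
Weighted total:
  Case study 85 × 0.23 = 19.55
  Ethics module 82 × 0.11 = 9.02
  Oral exam 56 × 0.06 = 3.36
  Practical 97 × 0.12 = 11.64
  Applied module 58 × 0.06 = 3.48
  Theory 81 × 0.15 = 12.15
  Safety assessment 46 × 0.15 = 6.9
  Skills demo 99 × 0.12 = 11.88
Sum = 77.98
77.98 is ≥ 64 and < 89 → Tier 2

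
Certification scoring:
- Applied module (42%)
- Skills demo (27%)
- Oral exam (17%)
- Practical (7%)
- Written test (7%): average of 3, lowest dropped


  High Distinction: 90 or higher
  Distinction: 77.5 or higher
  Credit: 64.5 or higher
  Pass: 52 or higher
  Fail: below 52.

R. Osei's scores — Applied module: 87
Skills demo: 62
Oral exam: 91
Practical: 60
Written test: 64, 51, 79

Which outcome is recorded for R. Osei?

Written test: drop 51 → average of remaining 2 = 143/2 = 71.5
Weighted total:
  Applied module 87 × 0.42 = 36.54
  Skills demo 62 × 0.27 = 16.74
  Oral exam 91 × 0.17 = 15.47
  Practical 60 × 0.07 = 4.2
  Written test 71.5 × 0.07 = 5.005
Sum = 77.955
77.955 is ≥ 77.5 and < 90 → Distinction

Distinction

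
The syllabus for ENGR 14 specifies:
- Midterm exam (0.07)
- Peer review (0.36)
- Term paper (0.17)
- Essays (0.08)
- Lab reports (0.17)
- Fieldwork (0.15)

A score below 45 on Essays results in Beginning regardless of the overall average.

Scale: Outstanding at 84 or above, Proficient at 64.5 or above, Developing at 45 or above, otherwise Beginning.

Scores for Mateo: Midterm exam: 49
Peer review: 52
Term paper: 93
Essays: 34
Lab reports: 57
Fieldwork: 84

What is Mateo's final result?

Essays score 34 < 45: minimum not met.
Weighted total:
  Midterm exam 49 × 0.07 = 3.43
  Peer review 52 × 0.36 = 18.72
  Term paper 93 × 0.17 = 15.81
  Essays 34 × 0.08 = 2.72
  Lab reports 57 × 0.17 = 9.69
  Fieldwork 84 × 0.15 = 12.6
Sum = 62.97
Because the Essays minimum was not met, the result is Beginning.

Beginning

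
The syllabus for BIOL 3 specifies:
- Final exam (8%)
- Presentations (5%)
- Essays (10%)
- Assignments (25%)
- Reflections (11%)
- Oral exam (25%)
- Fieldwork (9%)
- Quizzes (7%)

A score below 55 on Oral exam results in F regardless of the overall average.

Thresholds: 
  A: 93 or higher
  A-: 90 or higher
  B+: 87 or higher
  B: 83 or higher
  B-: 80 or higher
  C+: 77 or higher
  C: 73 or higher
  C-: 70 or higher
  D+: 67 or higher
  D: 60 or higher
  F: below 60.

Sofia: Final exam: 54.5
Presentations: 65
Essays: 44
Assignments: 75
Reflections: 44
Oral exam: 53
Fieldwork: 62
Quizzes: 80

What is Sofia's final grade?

Oral exam score 53 < 55: minimum not met.
Weighted total:
  Final exam 54.5 × 0.08 = 4.36
  Presentations 65 × 0.05 = 3.25
  Essays 44 × 0.1 = 4.4
  Assignments 75 × 0.25 = 18.75
  Reflections 44 × 0.11 = 4.84
  Oral exam 53 × 0.25 = 13.25
  Fieldwork 62 × 0.09 = 5.58
  Quizzes 80 × 0.07 = 5.6
Sum = 60.03
Because the Oral exam minimum was not met, the result is F.

F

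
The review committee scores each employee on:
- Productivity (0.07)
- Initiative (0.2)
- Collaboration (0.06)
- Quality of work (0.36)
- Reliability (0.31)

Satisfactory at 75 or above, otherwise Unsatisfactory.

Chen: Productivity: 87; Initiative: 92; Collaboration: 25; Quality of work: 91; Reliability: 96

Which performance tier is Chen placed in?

Satisfactory

Weighted total:
  Productivity 87 × 0.07 = 6.09
  Initiative 92 × 0.2 = 18.4
  Collaboration 25 × 0.06 = 1.5
  Quality of work 91 × 0.36 = 32.76
  Reliability 96 × 0.31 = 29.76
Sum = 88.51
88.51 ≥ 75 → Satisfactory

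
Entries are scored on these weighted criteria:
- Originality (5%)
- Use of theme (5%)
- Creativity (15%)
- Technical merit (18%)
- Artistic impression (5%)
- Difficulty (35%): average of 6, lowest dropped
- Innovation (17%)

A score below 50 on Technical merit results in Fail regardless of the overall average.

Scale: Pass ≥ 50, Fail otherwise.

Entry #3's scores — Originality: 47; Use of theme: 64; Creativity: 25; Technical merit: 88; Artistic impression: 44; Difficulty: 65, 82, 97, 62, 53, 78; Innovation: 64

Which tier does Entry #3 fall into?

Pass

Difficulty: drop 53 → average of remaining 5 = 384/5 = 76.8
Technical merit score 88 ≥ 50: minimum met.
Weighted total:
  Originality 47 × 0.05 = 2.35
  Use of theme 64 × 0.05 = 3.2
  Creativity 25 × 0.15 = 3.75
  Technical merit 88 × 0.18 = 15.84
  Artistic impression 44 × 0.05 = 2.2
  Difficulty 76.8 × 0.35 = 26.88
  Innovation 64 × 0.17 = 10.88
Sum = 65.1
65.1 ≥ 50 → Pass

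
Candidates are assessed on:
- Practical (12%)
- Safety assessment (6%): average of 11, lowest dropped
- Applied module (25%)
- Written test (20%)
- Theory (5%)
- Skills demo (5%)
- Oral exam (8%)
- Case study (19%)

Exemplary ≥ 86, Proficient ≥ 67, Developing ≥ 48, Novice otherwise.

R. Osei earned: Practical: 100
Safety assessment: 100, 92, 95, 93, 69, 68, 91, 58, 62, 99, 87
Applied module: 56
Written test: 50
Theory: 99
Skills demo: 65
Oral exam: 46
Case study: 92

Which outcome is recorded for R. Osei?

Safety assessment: drop 58 → average of remaining 10 = 856/10 = 85.6
Weighted total:
  Practical 100 × 0.12 = 12
  Safety assessment 85.6 × 0.06 = 5.136
  Applied module 56 × 0.25 = 14
  Written test 50 × 0.2 = 10
  Theory 99 × 0.05 = 4.95
  Skills demo 65 × 0.05 = 3.25
  Oral exam 46 × 0.08 = 3.68
  Case study 92 × 0.19 = 17.48
Sum = 70.496
70.496 is ≥ 67 and < 86 → Proficient

Proficient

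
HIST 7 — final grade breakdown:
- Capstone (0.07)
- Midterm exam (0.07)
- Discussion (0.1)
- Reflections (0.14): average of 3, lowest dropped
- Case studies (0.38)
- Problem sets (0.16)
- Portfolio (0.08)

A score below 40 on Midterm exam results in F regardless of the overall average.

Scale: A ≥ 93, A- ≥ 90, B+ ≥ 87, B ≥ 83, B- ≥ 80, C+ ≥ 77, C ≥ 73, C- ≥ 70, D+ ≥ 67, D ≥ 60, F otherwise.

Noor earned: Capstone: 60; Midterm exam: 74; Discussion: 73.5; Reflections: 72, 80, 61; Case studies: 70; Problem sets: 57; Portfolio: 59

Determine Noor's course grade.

D+

Reflections: drop 61 → average of remaining 2 = 152/2 = 76
Midterm exam score 74 ≥ 40: minimum met.
Weighted total:
  Capstone 60 × 0.07 = 4.2
  Midterm exam 74 × 0.07 = 5.18
  Discussion 73.5 × 0.1 = 7.35
  Reflections 76 × 0.14 = 10.64
  Case studies 70 × 0.38 = 26.6
  Problem sets 57 × 0.16 = 9.12
  Portfolio 59 × 0.08 = 4.72
Sum = 67.81
67.81 is ≥ 67 and < 70 → D+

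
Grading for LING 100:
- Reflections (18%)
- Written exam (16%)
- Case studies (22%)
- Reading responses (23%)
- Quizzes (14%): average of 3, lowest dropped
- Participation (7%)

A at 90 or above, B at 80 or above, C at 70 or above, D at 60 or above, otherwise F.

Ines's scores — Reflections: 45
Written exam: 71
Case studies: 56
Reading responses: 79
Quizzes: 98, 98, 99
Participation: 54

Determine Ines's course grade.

D

Quizzes: drop 98 → average of remaining 2 = 197/2 = 98.5
Weighted total:
  Reflections 45 × 0.18 = 8.1
  Written exam 71 × 0.16 = 11.36
  Case studies 56 × 0.22 = 12.32
  Reading responses 79 × 0.23 = 18.17
  Quizzes 98.5 × 0.14 = 13.79
  Participation 54 × 0.07 = 3.78
Sum = 67.52
67.52 is ≥ 60 and < 70 → D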